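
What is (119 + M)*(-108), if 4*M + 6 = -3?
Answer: -12609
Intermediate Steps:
M = -9/4 (M = -3/2 + (¼)*(-3) = -3/2 - ¾ = -9/4 ≈ -2.2500)
(119 + M)*(-108) = (119 - 9/4)*(-108) = (467/4)*(-108) = -12609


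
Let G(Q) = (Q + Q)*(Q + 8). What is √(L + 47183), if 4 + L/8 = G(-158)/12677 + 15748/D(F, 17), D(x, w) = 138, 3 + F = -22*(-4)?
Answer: √36797695062002511/874713 ≈ 219.30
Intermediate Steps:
F = 85 (F = -3 - 22*(-4) = -3 + 88 = 85)
G(Q) = 2*Q*(8 + Q) (G(Q) = (2*Q)*(8 + Q) = 2*Q*(8 + Q))
L = 796723568/874713 (L = -32 + 8*((2*(-158)*(8 - 158))/12677 + 15748/138) = -32 + 8*((2*(-158)*(-150))*(1/12677) + 15748*(1/138)) = -32 + 8*(47400*(1/12677) + 7874/69) = -32 + 8*(47400/12677 + 7874/69) = -32 + 8*(103089298/874713) = -32 + 824714384/874713 = 796723568/874713 ≈ 910.84)
√(L + 47183) = √(796723568/874713 + 47183) = √(42068307047/874713) = √36797695062002511/874713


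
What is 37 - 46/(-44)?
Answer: 837/22 ≈ 38.045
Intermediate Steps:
37 - 46/(-44) = 37 - 46*(-1)/44 = 37 - 2*(-23/44) = 37 + 23/22 = 837/22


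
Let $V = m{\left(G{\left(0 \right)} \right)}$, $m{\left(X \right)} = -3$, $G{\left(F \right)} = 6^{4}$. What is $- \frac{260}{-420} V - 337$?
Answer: $- \frac{2372}{7} \approx -338.86$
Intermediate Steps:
$G{\left(F \right)} = 1296$
$V = -3$
$- \frac{260}{-420} V - 337 = - \frac{260}{-420} \left(-3\right) - 337 = \left(-260\right) \left(- \frac{1}{420}\right) \left(-3\right) - 337 = \frac{13}{21} \left(-3\right) - 337 = - \frac{13}{7} - 337 = - \frac{2372}{7}$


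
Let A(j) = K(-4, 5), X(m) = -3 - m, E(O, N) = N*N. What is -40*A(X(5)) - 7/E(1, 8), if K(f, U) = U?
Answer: -12807/64 ≈ -200.11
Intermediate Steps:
E(O, N) = N**2
A(j) = 5
-40*A(X(5)) - 7/E(1, 8) = -40*5 - 7/(8**2) = -200 - 7/64 = -12807/64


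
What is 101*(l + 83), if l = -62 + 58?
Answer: 7979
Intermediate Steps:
l = -4
101*(l + 83) = 101*(-4 + 83) = 101*79 = 7979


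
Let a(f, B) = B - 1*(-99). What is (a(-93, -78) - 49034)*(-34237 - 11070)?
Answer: 2220631991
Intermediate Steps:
a(f, B) = 99 + B (a(f, B) = B + 99 = 99 + B)
(a(-93, -78) - 49034)*(-34237 - 11070) = ((99 - 78) - 49034)*(-34237 - 11070) = (21 - 49034)*(-45307) = -49013*(-45307) = 2220631991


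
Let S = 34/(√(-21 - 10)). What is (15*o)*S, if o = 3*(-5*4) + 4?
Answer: 28560*I*√31/31 ≈ 5129.5*I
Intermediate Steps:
S = -34*I*√31/31 (S = 34/(√(-31)) = 34/((I*√31)) = 34*(-I*√31/31) = -34*I*√31/31 ≈ -6.1066*I)
o = -56 (o = 3*(-20) + 4 = -60 + 4 = -56)
(15*o)*S = (15*(-56))*(-34*I*√31/31) = -(-28560)*I*√31/31 = 28560*I*√31/31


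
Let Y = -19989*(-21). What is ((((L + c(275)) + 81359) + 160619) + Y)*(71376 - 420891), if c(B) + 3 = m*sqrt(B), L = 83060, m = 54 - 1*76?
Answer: -260320170060 + 38446650*sqrt(11) ≈ -2.6019e+11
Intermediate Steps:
m = -22 (m = 54 - 76 = -22)
c(B) = -3 - 22*sqrt(B)
Y = 419769
((((L + c(275)) + 81359) + 160619) + Y)*(71376 - 420891) = ((((83060 + (-3 - 110*sqrt(11))) + 81359) + 160619) + 419769)*(71376 - 420891) = ((((83060 + (-3 - 110*sqrt(11))) + 81359) + 160619) + 419769)*(-349515) = ((((83057 - 110*sqrt(11)) + 81359) + 160619) + 419769)*(-349515) = (((164416 - 110*sqrt(11)) + 160619) + 419769)*(-349515) = ((325035 - 110*sqrt(11)) + 419769)*(-349515) = (744804 - 110*sqrt(11))*(-349515) = -260320170060 + 38446650*sqrt(11)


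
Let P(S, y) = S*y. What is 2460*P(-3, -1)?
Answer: 7380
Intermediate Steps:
2460*P(-3, -1) = 2460*(-3*(-1)) = 2460*3 = 7380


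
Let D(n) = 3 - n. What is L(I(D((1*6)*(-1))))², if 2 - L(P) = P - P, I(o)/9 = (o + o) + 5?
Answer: 4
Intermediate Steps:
I(o) = 45 + 18*o (I(o) = 9*((o + o) + 5) = 9*(2*o + 5) = 9*(5 + 2*o) = 45 + 18*o)
L(P) = 2 (L(P) = 2 - (P - P) = 2 - 1*0 = 2 + 0 = 2)
L(I(D((1*6)*(-1))))² = 2² = 4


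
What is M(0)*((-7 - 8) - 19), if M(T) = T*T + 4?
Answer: -136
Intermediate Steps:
M(T) = 4 + T² (M(T) = T² + 4 = 4 + T²)
M(0)*((-7 - 8) - 19) = (4 + 0²)*((-7 - 8) - 19) = (4 + 0)*(-15 - 19) = 4*(-34) = -136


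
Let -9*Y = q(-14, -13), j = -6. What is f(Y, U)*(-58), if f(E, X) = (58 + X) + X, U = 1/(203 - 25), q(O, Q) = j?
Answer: -299454/89 ≈ -3364.7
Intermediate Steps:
q(O, Q) = -6
Y = ⅔ (Y = -⅑*(-6) = ⅔ ≈ 0.66667)
U = 1/178 ≈ 0.0056180
f(E, X) = 58 + 2*X
f(Y, U)*(-58) = (58 + 2*(1/178))*(-58) = (58 + 1/89)*(-58) = (5163/89)*(-58) = -299454/89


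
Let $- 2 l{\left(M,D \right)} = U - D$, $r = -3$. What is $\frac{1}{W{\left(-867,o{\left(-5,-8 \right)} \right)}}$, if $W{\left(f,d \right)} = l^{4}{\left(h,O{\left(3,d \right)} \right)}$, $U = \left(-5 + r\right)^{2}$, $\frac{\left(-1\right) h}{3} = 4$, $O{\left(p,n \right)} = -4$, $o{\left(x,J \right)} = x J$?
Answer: $\frac{1}{1336336} \approx 7.4831 \cdot 10^{-7}$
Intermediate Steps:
$o{\left(x,J \right)} = J x$
$h = -12$ ($h = \left(-3\right) 4 = -12$)
$U = 64$ ($U = \left(-5 - 3\right)^{2} = \left(-8\right)^{2} = 64$)
$l{\left(M,D \right)} = -32 + \frac{D}{2}$ ($l{\left(M,D \right)} = - \frac{64 - D}{2} = -32 + \frac{D}{2}$)
$W{\left(f,d \right)} = 1336336$ ($W{\left(f,d \right)} = \left(-32 + \frac{1}{2} \left(-4\right)\right)^{4} = \left(-32 - 2\right)^{4} = \left(-34\right)^{4} = 1336336$)
$\frac{1}{W{\left(-867,o{\left(-5,-8 \right)} \right)}} = \frac{1}{1336336}$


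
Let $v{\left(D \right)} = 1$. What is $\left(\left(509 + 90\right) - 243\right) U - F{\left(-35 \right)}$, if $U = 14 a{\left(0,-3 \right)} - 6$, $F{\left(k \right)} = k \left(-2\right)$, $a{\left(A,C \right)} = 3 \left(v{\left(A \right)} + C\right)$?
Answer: $-32110$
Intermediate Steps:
$a{\left(A,C \right)} = 3 + 3 C$ ($a{\left(A,C \right)} = 3 \left(1 + C\right) = 3 + 3 C$)
$F{\left(k \right)} = - 2 k$
$U = -90$ ($U = 14 \left(3 + 3 \left(-3\right)\right) - 6 = 14 \left(3 - 9\right) - 6 = 14 \left(-6\right) - 6 = -84 - 6 = -90$)
$\left(\left(509 + 90\right) - 243\right) U - F{\left(-35 \right)} = \left(\left(509 + 90\right) - 243\right) \left(-90\right) - \left(-2\right) \left(-35\right) = \left(599 - 243\right) \left(-90\right) - 70 = 356 \left(-90\right) - 70 = -32040 - 70 = -32110$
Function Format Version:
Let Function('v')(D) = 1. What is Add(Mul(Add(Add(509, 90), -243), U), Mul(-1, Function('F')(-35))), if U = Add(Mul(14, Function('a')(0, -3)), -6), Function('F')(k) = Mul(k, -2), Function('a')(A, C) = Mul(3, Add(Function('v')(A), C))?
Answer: -32110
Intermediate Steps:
Function('a')(A, C) = Add(3, Mul(3, C)) (Function('a')(A, C) = Mul(3, Add(1, C)) = Add(3, Mul(3, C)))
Function('F')(k) = Mul(-2, k)
U = -90 (U = Add(Mul(14, Add(3, Mul(3, -3))), -6) = Add(Mul(14, Add(3, -9)), -6) = Add(Mul(14, -6), -6) = Add(-84, -6) = -90)
Add(Mul(Add(Add(509, 90), -243), U), Mul(-1, Function('F')(-35))) = Add(Mul(Add(Add(509, 90), -243), -90), Mul(-1, Mul(-2, -35))) = Add(Mul(Add(599, -243), -90), Mul(-1, 70)) = Add(Mul(356, -90), -70) = Add(-32040, -70) = -32110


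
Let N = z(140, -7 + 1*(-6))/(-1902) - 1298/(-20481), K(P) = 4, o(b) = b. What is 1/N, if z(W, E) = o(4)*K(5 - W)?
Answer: 2164159/118950 ≈ 18.194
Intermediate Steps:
z(W, E) = 16 (z(W, E) = 4*4 = 16)
N = 118950/2164159 (N = 16/(-1902) - 1298/(-20481) = 16*(-1/1902) - 1298*(-1/20481) = -8/951 + 1298/20481 = 118950/2164159 ≈ 0.054964)
1/N = 1/(118950/2164159) = 2164159/118950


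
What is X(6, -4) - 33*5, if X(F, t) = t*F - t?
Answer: -185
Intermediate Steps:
X(F, t) = -t + F*t (X(F, t) = F*t - t = -t + F*t)
X(6, -4) - 33*5 = -4*(-1 + 6) - 33*5 = -4*5 - 165 = -20 - 165 = -185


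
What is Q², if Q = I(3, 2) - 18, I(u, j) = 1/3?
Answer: 2809/9 ≈ 312.11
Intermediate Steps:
I(u, j) = ⅓
Q = -53/3 (Q = ⅓ - 18 = -53/3 ≈ -17.667)
Q² = (-53/3)² = 2809/9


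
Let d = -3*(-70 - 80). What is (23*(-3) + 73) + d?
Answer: 454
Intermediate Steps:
d = 450 (d = -3*(-150) = 450)
(23*(-3) + 73) + d = (23*(-3) + 73) + 450 = (-69 + 73) + 450 = 4 + 450 = 454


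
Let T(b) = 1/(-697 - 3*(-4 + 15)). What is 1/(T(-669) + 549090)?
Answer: 730/400835699 ≈ 1.8212e-6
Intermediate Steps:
T(b) = -1/730 (T(b) = 1/(-697 - 3*11) = 1/(-697 - 33) = 1/(-730) = -1/730)
1/(T(-669) + 549090) = 1/(-1/730 + 549090) = 1/(400835699/730) = 730/400835699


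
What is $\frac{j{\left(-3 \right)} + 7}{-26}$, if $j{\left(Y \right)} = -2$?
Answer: $- \frac{5}{26} \approx -0.19231$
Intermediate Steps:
$\frac{j{\left(-3 \right)} + 7}{-26} = \frac{-2 + 7}{-26} = 5 \left(- \frac{1}{26}\right) = - \frac{5}{26}$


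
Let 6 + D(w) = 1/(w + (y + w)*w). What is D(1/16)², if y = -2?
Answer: 119716/225 ≈ 532.07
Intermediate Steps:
D(w) = -6 + 1/(w + w*(-2 + w)) (D(w) = -6 + 1/(w + (-2 + w)*w) = -6 + 1/(w + w*(-2 + w)))
D(1/16)² = ((1 - 6*(1/16)² + 6/16)/((1/16)*(-1 + 1/16)))² = ((1 - 6*(1/16)² + 6*(1/16))/((1/16)*(-1 + 1/16)))² = (16*(1 - 6*1/256 + 3/8)/(-15/16))² = (16*(-16/15)*(1 - 3/128 + 3/8))² = (16*(-16/15)*(173/128))² = (-346/15)² = 119716/225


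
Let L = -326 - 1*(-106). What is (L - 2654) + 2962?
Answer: 88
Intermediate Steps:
L = -220 (L = -326 + 106 = -220)
(L - 2654) + 2962 = (-220 - 2654) + 2962 = -2874 + 2962 = 88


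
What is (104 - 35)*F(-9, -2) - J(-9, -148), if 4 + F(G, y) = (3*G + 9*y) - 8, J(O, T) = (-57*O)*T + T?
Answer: 72139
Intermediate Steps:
J(O, T) = T - 57*O*T (J(O, T) = -57*O*T + T = T - 57*O*T)
F(G, y) = -12 + 3*G + 9*y (F(G, y) = -4 + ((3*G + 9*y) - 8) = -4 + (-8 + 3*G + 9*y) = -12 + 3*G + 9*y)
(104 - 35)*F(-9, -2) - J(-9, -148) = (104 - 35)*(-12 + 3*(-9) + 9*(-2)) - (-148)*(1 - 57*(-9)) = 69*(-12 - 27 - 18) - (-148)*(1 + 513) = 69*(-57) - (-148)*514 = -3933 - 1*(-76072) = -3933 + 76072 = 72139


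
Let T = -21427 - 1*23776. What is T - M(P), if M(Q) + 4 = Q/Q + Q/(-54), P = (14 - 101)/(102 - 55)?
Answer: -38239229/846 ≈ -45200.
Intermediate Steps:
P = -87/47 ≈ -1.8511
M(Q) = -3 - Q/54 (M(Q) = -4 + (Q/Q + Q/(-54)) = -4 + (1 + Q*(-1/54)) = -4 + (1 - Q/54) = -3 - Q/54)
T = -45203 (T = -21427 - 23776 = -45203)
T - M(P) = -45203 - (-3 - 1/54*(-87/47)) = -45203 - (-3 + 29/846) = -45203 - 1*(-2509/846) = -45203 + 2509/846 = -38239229/846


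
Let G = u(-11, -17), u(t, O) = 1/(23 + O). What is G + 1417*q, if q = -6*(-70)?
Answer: 3570841/6 ≈ 5.9514e+5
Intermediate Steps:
q = 420
G = ⅙ (G = 1/(23 - 17) = 1/6 = ⅙ ≈ 0.16667)
G + 1417*q = ⅙ + 1417*420 = ⅙ + 595140 = 3570841/6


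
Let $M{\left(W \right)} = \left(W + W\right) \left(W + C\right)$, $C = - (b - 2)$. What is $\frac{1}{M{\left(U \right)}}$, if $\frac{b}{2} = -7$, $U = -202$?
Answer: $\frac{1}{75144} \approx 1.3308 \cdot 10^{-5}$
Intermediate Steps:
$b = -14$ ($b = 2 \left(-7\right) = -14$)
$C = 16$ ($C = - (-14 - 2) = \left(-1\right) \left(-16\right) = 16$)
$M{\left(W \right)} = 2 W \left(16 + W\right)$ ($M{\left(W \right)} = \left(W + W\right) \left(W + 16\right) = 2 W \left(16 + W\right)$)
$\frac{1}{M{\left(U \right)}} = \frac{1}{2 \left(-202\right) \left(16 - 202\right)} = \frac{1}{2 \left(-202\right) \left(-186\right)} = \frac{1}{75144}$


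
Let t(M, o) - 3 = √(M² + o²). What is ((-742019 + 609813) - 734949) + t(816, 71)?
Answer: -867152 + √670897 ≈ -8.6633e+5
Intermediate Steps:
t(M, o) = 3 + √(M² + o²)
((-742019 + 609813) - 734949) + t(816, 71) = ((-742019 + 609813) - 734949) + (3 + √(816² + 71²)) = (-132206 - 734949) + (3 + √(665856 + 5041)) = -867155 + (3 + √670897) = -867152 + √670897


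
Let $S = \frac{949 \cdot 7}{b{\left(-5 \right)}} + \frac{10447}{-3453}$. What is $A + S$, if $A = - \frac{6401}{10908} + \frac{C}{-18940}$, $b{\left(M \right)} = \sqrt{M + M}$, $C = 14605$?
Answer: $- \frac{26058754969}{5944843638} - \frac{6643 i \sqrt{10}}{10} \approx -4.3834 - 2100.7 i$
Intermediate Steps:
$b{\left(M \right)} = \sqrt{2} \sqrt{M}$ ($b{\left(M \right)} = \sqrt{2 M} = \sqrt{2} \sqrt{M}$)
$A = - \frac{7013657}{5164938}$ ($A = - \frac{6401}{10908} + \frac{14605}{-18940} = \left(-6401\right) \frac{1}{10908} + 14605 \left(- \frac{1}{18940}\right) = - \frac{6401}{10908} - \frac{2921}{3788} = - \frac{7013657}{5164938} \approx -1.3579$)
$S = - \frac{10447}{3453} - \frac{6643 i \sqrt{10}}{10}$ ($S = \frac{949 \cdot 7}{\sqrt{2} \sqrt{-5}} + \frac{10447}{-3453} = \frac{6643}{\sqrt{2} i \sqrt{5}} + 10447 \left(- \frac{1}{3453}\right) = \frac{6643}{i \sqrt{10}} - \frac{10447}{3453} = 6643 \left(- \frac{i \sqrt{10}}{10}\right) - \frac{10447}{3453} = - \frac{6643 i \sqrt{10}}{10} - \frac{10447}{3453} = - \frac{10447}{3453} - \frac{6643 i \sqrt{10}}{10} \approx -3.0255 - 2100.7 i$)
$A + S = - \frac{7013657}{5164938} - \left(\frac{10447}{3453} + \frac{6643 i \sqrt{10}}{10}\right) = - \frac{26058754969}{5944843638} - \frac{6643 i \sqrt{10}}{10}$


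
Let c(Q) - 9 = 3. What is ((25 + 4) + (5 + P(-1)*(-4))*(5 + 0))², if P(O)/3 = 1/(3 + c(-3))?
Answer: 2500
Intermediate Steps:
c(Q) = 12 (c(Q) = 9 + 3 = 12)
P(O) = ⅕ (P(O) = 3/(3 + 12) = 3/15 = 3*(1/15) = ⅕)
((25 + 4) + (5 + P(-1)*(-4))*(5 + 0))² = ((25 + 4) + (5 + (⅕)*(-4))*(5 + 0))² = (29 + (5 - ⅘)*5)² = (29 + (21/5)*5)² = (29 + 21)² = 50² = 2500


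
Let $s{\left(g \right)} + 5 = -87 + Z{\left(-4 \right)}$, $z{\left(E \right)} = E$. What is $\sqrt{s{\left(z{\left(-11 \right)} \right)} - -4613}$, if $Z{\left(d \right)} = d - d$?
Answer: $\sqrt{4521} \approx 67.238$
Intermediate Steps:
$Z{\left(d \right)} = 0$
$s{\left(g \right)} = -92$ ($s{\left(g \right)} = -5 + \left(-87 + 0\right) = -5 - 87 = -92$)
$\sqrt{s{\left(z{\left(-11 \right)} \right)} - -4613} = \sqrt{-92 - -4613} = \sqrt{-92 + \left(4675 - 62\right)} = \sqrt{-92 + 4613} = \sqrt{4521}$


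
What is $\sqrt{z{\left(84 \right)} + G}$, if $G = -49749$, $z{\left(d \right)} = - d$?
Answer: $21 i \sqrt{113} \approx 223.23 i$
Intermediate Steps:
$\sqrt{z{\left(84 \right)} + G} = \sqrt{\left(-1\right) 84 - 49749} = \sqrt{-84 - 49749} = \sqrt{-49833} = 21 i \sqrt{113}$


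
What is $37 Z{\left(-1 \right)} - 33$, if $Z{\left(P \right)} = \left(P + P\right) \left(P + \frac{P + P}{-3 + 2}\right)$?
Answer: $-107$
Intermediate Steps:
$Z{\left(P \right)} = - 2 P^{2}$ ($Z{\left(P \right)} = 2 P \left(P + \frac{2 P}{-1}\right) = 2 P \left(P + 2 P \left(-1\right)\right) = 2 P \left(P - 2 P\right) = 2 P \left(- P\right) = - 2 P^{2}$)
$37 Z{\left(-1 \right)} - 33 = 37 \left(- 2 \left(-1\right)^{2}\right) - 33 = 37 \left(\left(-2\right) 1\right) - 33 = 37 \left(-2\right) - 33 = -74 - 33 = -107$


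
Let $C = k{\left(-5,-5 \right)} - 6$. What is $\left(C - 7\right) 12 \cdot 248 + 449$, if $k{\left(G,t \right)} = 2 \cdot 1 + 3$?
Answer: $-23359$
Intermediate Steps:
$k{\left(G,t \right)} = 5$ ($k{\left(G,t \right)} = 2 + 3 = 5$)
$C = -1$ ($C = 5 - 6 = -1$)
$\left(C - 7\right) 12 \cdot 248 + 449 = \left(-1 - 7\right) 12 \cdot 248 + 449 = \left(-8\right) 12 \cdot 248 + 449 = \left(-96\right) 248 + 449 = -23808 + 449 = -23359$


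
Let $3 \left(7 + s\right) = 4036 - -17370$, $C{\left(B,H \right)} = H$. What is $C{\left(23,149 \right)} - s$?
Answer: $- \frac{20938}{3} \approx -6979.3$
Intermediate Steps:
$s = \frac{21385}{3}$ ($s = -7 + \frac{4036 - -17370}{3} = -7 + \frac{4036 + 17370}{3} = -7 + \frac{1}{3} \cdot 21406 = -7 + \frac{21406}{3} = \frac{21385}{3} \approx 7128.3$)
$C{\left(23,149 \right)} - s = 149 - \frac{21385}{3} = - \frac{20938}{3}$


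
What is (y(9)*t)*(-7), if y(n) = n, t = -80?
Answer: 5040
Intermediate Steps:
(y(9)*t)*(-7) = (9*(-80))*(-7) = -720*(-7) = 5040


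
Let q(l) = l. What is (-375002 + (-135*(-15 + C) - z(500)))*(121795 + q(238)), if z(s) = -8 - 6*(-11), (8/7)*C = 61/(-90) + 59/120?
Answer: -2913273429489/64 ≈ -4.5520e+10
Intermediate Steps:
C = -469/2880 (C = 7*(61/(-90) + 59/120)/8 = 7*(61*(-1/90) + 59*(1/120))/8 = 7*(-61/90 + 59/120)/8 = (7/8)*(-67/360) = -469/2880 ≈ -0.16285)
z(s) = 58 (z(s) = -8 + 66 = 58)
(-375002 + (-135*(-15 + C) - z(500)))*(121795 + q(238)) = (-375002 + (-135*(-15 - 469/2880) - 1*58))*(121795 + 238) = (-375002 + (-135*(-43669/2880) - 58))*122033 = (-375002 + (131007/64 - 58))*122033 = (-375002 + 127295/64)*122033 = -23872833/64*122033 = -2913273429489/64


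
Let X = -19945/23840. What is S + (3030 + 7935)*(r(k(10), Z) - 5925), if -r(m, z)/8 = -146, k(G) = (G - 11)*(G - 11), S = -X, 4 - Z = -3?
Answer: -248701283851/4768 ≈ -5.2161e+7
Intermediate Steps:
Z = 7 (Z = 4 - 1*(-3) = 4 + 3 = 7)
X = -3989/4768 (X = -19945*1/23840 = -3989/4768 ≈ -0.83662)
S = 3989/4768 (S = -1*(-3989/4768) = 3989/4768 ≈ 0.83662)
k(G) = (-11 + G)**2 (k(G) = (-11 + G)*(-11 + G) = (-11 + G)**2)
r(m, z) = 1168 (r(m, z) = -8*(-146) = 1168)
S + (3030 + 7935)*(r(k(10), Z) - 5925) = 3989/4768 + (3030 + 7935)*(1168 - 5925) = 3989/4768 + 10965*(-4757) = 3989/4768 - 52160505 = -248701283851/4768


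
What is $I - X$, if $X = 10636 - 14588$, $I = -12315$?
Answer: $-8363$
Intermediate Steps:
$X = -3952$ ($X = 10636 - 14588 = -3952$)
$I - X = -12315 - -3952 = -12315 + 3952 = -8363$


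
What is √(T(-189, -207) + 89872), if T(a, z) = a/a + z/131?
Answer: 2*√385570859/131 ≈ 299.79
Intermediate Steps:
T(a, z) = 1 + z/131 (T(a, z) = 1 + z*(1/131) = 1 + z/131)
√(T(-189, -207) + 89872) = √((1 + (1/131)*(-207)) + 89872) = √((1 - 207/131) + 89872) = √(-76/131 + 89872) = √(11773156/131) = 2*√385570859/131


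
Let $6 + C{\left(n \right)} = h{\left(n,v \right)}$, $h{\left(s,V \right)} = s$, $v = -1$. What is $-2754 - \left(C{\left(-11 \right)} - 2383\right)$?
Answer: $-354$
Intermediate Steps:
$C{\left(n \right)} = -6 + n$
$-2754 - \left(C{\left(-11 \right)} - 2383\right) = -2754 - \left(\left(-6 - 11\right) - 2383\right) = -2754 - \left(-17 - 2383\right) = -2754 - -2400 = -2754 + 2400 = -354$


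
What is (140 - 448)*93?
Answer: -28644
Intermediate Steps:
(140 - 448)*93 = -308*93 = -28644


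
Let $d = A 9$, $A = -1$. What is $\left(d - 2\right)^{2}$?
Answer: $121$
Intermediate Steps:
$d = -9$ ($d = \left(-1\right) 9 = -9$)
$\left(d - 2\right)^{2} = \left(-9 - 2\right)^{2} = \left(-11\right)^{2} = 121$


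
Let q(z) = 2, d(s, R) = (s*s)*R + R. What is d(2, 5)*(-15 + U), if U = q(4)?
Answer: -325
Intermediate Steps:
d(s, R) = R + R*s**2 (d(s, R) = s**2*R + R = R*s**2 + R = R + R*s**2)
U = 2
d(2, 5)*(-15 + U) = (5*(1 + 2**2))*(-15 + 2) = (5*(1 + 4))*(-13) = (5*5)*(-13) = 25*(-13) = -325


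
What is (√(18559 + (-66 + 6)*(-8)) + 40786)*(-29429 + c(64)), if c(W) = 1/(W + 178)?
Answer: -145235214081/121 - 7121817*√19039/242 ≈ -1.2044e+9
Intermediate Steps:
c(W) = 1/(178 + W)
(√(18559 + (-66 + 6)*(-8)) + 40786)*(-29429 + c(64)) = (√(18559 + (-66 + 6)*(-8)) + 40786)*(-29429 + 1/(178 + 64)) = (√(18559 - 60*(-8)) + 40786)*(-29429 + 1/242) = (√(18559 + 480) + 40786)*(-29429 + 1/242) = (√19039 + 40786)*(-7121817/242) = (40786 + √19039)*(-7121817/242) = -145235214081/121 - 7121817*√19039/242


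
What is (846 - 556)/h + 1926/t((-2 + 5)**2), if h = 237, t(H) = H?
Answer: 51008/237 ≈ 215.22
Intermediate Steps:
(846 - 556)/h + 1926/t((-2 + 5)**2) = (846 - 556)/237 + 1926/((-2 + 5)**2) = 290*(1/237) + 1926/(3**2) = 290/237 + 1926/9 = 290/237 + 1926*(1/9) = 290/237 + 214 = 51008/237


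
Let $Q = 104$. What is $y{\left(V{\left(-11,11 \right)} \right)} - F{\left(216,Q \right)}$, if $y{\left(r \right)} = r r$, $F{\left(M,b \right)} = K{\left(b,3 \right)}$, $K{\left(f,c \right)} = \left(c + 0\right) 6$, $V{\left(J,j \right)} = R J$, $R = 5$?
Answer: $3007$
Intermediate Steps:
$V{\left(J,j \right)} = 5 J$
$K{\left(f,c \right)} = 6 c$ ($K{\left(f,c \right)} = c 6 = 6 c$)
$F{\left(M,b \right)} = 18$ ($F{\left(M,b \right)} = 6 \cdot 3 = 18$)
$y{\left(r \right)} = r^{2}$
$y{\left(V{\left(-11,11 \right)} \right)} - F{\left(216,Q \right)} = \left(5 \left(-11\right)\right)^{2} - 18 = \left(-55\right)^{2} - 18 = 3025 - 18 = 3007$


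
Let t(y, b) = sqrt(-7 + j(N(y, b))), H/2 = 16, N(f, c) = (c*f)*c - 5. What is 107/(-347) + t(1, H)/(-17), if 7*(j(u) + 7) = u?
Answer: -107/347 - sqrt(6447)/119 ≈ -0.98309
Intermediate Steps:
N(f, c) = -5 + f*c**2 (N(f, c) = f*c**2 - 5 = -5 + f*c**2)
H = 32 (H = 2*16 = 32)
j(u) = -7 + u/7
t(y, b) = sqrt(-103/7 + y*b**2/7) (t(y, b) = sqrt(-7 + (-7 + (-5 + y*b**2)/7)) = sqrt(-7 + (-7 + (-5/7 + y*b**2/7))) = sqrt(-7 + (-54/7 + y*b**2/7)) = sqrt(-103/7 + y*b**2/7))
107/(-347) + t(1, H)/(-17) = 107/(-347) + (sqrt(-721 + 7*1*32**2)/7)/(-17) = 107*(-1/347) + (sqrt(-721 + 7*1*1024)/7)*(-1/17) = -107/347 + (sqrt(-721 + 7168)/7)*(-1/17) = -107/347 + (sqrt(6447)/7)*(-1/17) = -107/347 - sqrt(6447)/119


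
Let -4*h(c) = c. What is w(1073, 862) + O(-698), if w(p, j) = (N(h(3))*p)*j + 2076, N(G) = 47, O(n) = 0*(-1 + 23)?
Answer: 43473598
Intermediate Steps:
h(c) = -c/4
O(n) = 0 (O(n) = 0*22 = 0)
w(p, j) = 2076 + 47*j*p (w(p, j) = (47*p)*j + 2076 = 47*j*p + 2076 = 2076 + 47*j*p)
w(1073, 862) + O(-698) = (2076 + 47*862*1073) + 0 = (2076 + 43471522) + 0 = 43473598 + 0 = 43473598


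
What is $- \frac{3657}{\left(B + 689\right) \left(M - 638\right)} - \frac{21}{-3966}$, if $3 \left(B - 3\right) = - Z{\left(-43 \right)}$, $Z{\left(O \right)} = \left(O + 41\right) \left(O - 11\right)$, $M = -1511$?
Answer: $\frac{7351381}{931840784} \approx 0.0078891$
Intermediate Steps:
$Z{\left(O \right)} = \left(-11 + O\right) \left(41 + O\right)$ ($Z{\left(O \right)} = \left(41 + O\right) \left(-11 + O\right) = \left(-11 + O\right) \left(41 + O\right)$)
$B = -33$ ($B = 3 + \frac{\left(-1\right) \left(-451 + \left(-43\right)^{2} + 30 \left(-43\right)\right)}{3} = 3 + \frac{\left(-1\right) \left(-451 + 1849 - 1290\right)}{3} = 3 + \frac{\left(-1\right) 108}{3} = 3 + \frac{1}{3} \left(-108\right) = 3 - 36 = -33$)
$- \frac{3657}{\left(B + 689\right) \left(M - 638\right)} - \frac{21}{-3966} = - \frac{3657}{\left(-33 + 689\right) \left(-1511 - 638\right)} - \frac{21}{-3966} = - \frac{3657}{656 \left(-2149\right)} - - \frac{7}{1322} = - \frac{3657}{-1409744} + \frac{7}{1322} = \left(-3657\right) \left(- \frac{1}{1409744}\right) + \frac{7}{1322} = \frac{3657}{1409744} + \frac{7}{1322} = \frac{7351381}{931840784}$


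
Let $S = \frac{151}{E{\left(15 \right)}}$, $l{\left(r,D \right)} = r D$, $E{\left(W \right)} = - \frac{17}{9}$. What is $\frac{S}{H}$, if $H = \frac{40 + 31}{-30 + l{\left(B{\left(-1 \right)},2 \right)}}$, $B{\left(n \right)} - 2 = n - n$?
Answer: $\frac{35334}{1207} \approx 29.274$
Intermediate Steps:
$E{\left(W \right)} = - \frac{17}{9}$ ($E{\left(W \right)} = \left(-17\right) \frac{1}{9} = - \frac{17}{9}$)
$B{\left(n \right)} = 2$ ($B{\left(n \right)} = 2 + \left(n - n\right) = 2 + 0 = 2$)
$l{\left(r,D \right)} = D r$
$H = - \frac{71}{26}$ ($H = \frac{40 + 31}{-30 + 2 \cdot 2} = \frac{71}{-30 + 4} = \frac{71}{-26} = 71 \left(- \frac{1}{26}\right) = - \frac{71}{26} \approx -2.7308$)
$S = - \frac{1359}{17}$ ($S = \frac{151}{- \frac{17}{9}} = 151 \left(- \frac{9}{17}\right) = - \frac{1359}{17} \approx -79.941$)
$\frac{S}{H} = - \frac{1359}{17 \left(- \frac{71}{26}\right)} = \left(- \frac{1359}{17}\right) \left(- \frac{26}{71}\right) = \frac{35334}{1207}$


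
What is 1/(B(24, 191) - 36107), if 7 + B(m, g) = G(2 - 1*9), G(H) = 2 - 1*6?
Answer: -1/36118 ≈ -2.7687e-5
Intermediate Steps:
G(H) = -4 (G(H) = 2 - 6 = -4)
B(m, g) = -11 (B(m, g) = -7 - 4 = -11)
1/(B(24, 191) - 36107) = 1/(-11 - 36107) = 1/(-36118) = -1/36118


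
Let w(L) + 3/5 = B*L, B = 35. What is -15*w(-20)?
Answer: 10509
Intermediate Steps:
w(L) = -3/5 + 35*L
-15*w(-20) = -15*(-3/5 + 35*(-20)) = -15*(-3/5 - 700) = -15*(-3503/5) = 10509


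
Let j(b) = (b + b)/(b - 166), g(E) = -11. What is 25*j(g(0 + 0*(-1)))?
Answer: 550/177 ≈ 3.1073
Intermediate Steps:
j(b) = 2*b/(-166 + b) (j(b) = (2*b)/(-166 + b) = 2*b/(-166 + b))
25*j(g(0 + 0*(-1))) = 25*(2*(-11)/(-166 - 11)) = 25*(2*(-11)/(-177)) = 25*(2*(-11)*(-1/177)) = 25*(22/177) = 550/177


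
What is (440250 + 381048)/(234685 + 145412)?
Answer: 273766/126699 ≈ 2.1608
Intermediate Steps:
(440250 + 381048)/(234685 + 145412) = 821298/380097 = 821298*(1/380097) = 273766/126699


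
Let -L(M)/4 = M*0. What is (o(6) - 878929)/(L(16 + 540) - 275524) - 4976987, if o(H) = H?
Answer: -1371278487265/275524 ≈ -4.9770e+6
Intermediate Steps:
L(M) = 0 (L(M) = -4*M*0 = -4*0 = 0)
(o(6) - 878929)/(L(16 + 540) - 275524) - 4976987 = (6 - 878929)/(0 - 275524) - 4976987 = -878923/(-275524) - 4976987 = -878923*(-1/275524) - 4976987 = 878923/275524 - 4976987 = -1371278487265/275524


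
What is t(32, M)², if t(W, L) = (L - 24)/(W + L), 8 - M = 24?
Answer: 25/4 ≈ 6.2500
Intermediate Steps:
M = -16 (M = 8 - 1*24 = 8 - 24 = -16)
t(W, L) = (-24 + L)/(L + W)
t(32, M)² = ((-24 - 16)/(-16 + 32))² = (-40/16)² = ((1/16)*(-40))² = (-5/2)² = 25/4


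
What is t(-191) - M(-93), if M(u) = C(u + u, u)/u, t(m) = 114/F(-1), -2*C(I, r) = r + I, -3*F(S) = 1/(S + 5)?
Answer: -2733/2 ≈ -1366.5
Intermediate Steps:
F(S) = -1/(3*(5 + S)) (F(S) = -1/(3*(S + 5)) = -1/(3*(5 + S)))
C(I, r) = -I/2 - r/2 (C(I, r) = -(r + I)/2 = -(I + r)/2 = -I/2 - r/2)
t(m) = -1368 (t(m) = 114/((-1/(15 + 3*(-1)))) = 114/((-1/(15 - 3))) = 114/((-1/12)) = 114/((-1*1/12)) = 114/(-1/12) = 114*(-12) = -1368)
M(u) = -3/2 (M(u) = (-(u + u)/2 - u/2)/u = (-u - u/2)/u = (-3*u/2)/u = -3/2)
t(-191) - M(-93) = -1368 - 1*(-3/2) = -1368 + 3/2 = -2733/2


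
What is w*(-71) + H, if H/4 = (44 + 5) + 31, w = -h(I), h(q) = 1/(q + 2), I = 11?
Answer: 4231/13 ≈ 325.46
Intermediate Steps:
h(q) = 1/(2 + q)
w = -1/13 (w = -1/(2 + 11) = -1/13 ≈ -0.076923)
H = 320 (H = 4*((44 + 5) + 31) = 4*(49 + 31) = 4*80 = 320)
w*(-71) + H = -1/13*(-71) + 320 = 71/13 + 320 = 4231/13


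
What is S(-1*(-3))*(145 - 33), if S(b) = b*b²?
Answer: 3024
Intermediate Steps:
S(b) = b³
S(-1*(-3))*(145 - 33) = (-1*(-3))³*(145 - 33) = 3³*112 = 27*112 = 3024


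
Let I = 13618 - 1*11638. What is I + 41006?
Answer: 42986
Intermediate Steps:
I = 1980 (I = 13618 - 11638 = 1980)
I + 41006 = 1980 + 41006 = 42986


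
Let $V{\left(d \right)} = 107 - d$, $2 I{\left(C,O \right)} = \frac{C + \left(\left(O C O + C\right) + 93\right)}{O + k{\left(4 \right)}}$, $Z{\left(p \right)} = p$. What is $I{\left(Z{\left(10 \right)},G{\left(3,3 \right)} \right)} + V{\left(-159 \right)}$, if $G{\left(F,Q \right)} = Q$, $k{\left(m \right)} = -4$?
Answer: $\frac{329}{2} \approx 164.5$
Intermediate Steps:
$I{\left(C,O \right)} = \frac{93 + 2 C + C O^{2}}{2 \left(-4 + O\right)}$ ($I{\left(C,O \right)} = \frac{\left(C + \left(\left(O C O + C\right) + 93\right)\right) \frac{1}{O - 4}}{2} = \frac{\left(C + \left(\left(C O O + C\right) + 93\right)\right) \frac{1}{-4 + O}}{2} = \frac{\left(C + \left(\left(C O^{2} + C\right) + 93\right)\right) \frac{1}{-4 + O}}{2} = \frac{\left(C + \left(\left(C + C O^{2}\right) + 93\right)\right) \frac{1}{-4 + O}}{2} = \frac{\left(C + \left(93 + C + C O^{2}\right)\right) \frac{1}{-4 + O}}{2} = \frac{\left(93 + 2 C + C O^{2}\right) \frac{1}{-4 + O}}{2} = \frac{\frac{1}{-4 + O} \left(93 + 2 C + C O^{2}\right)}{2} = \frac{93 + 2 C + C O^{2}}{2 \left(-4 + O\right)}$)
$I{\left(Z{\left(10 \right)},G{\left(3,3 \right)} \right)} + V{\left(-159 \right)} = \frac{93 + 2 \cdot 10 + 10 \cdot 3^{2}}{2 \left(-4 + 3\right)} + \left(107 - -159\right) = \frac{93 + 20 + 10 \cdot 9}{2 \left(-1\right)} + \left(107 + 159\right) = \frac{1}{2} \left(-1\right) \left(93 + 20 + 90\right) + 266 = \frac{1}{2} \left(-1\right) 203 + 266 = - \frac{203}{2} + 266 = \frac{329}{2}$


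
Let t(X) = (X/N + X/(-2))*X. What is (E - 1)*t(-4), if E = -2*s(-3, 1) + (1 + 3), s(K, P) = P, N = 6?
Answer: -16/3 ≈ -5.3333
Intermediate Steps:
t(X) = -X²/3 (t(X) = (X/6 + X/(-2))*X = (X*(⅙) + X*(-½))*X = (X/6 - X/2)*X = (-X/3)*X = -X²/3)
E = 2 (E = -2*1 + (1 + 3) = -2 + 4 = 2)
(E - 1)*t(-4) = (2 - 1)*(-⅓*(-4)²) = 1*(-⅓*16) = 1*(-16/3) = -16/3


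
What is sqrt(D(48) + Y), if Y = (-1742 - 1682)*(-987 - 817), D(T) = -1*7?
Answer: 3*sqrt(686321) ≈ 2485.3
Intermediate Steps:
D(T) = -7
Y = 6176896 (Y = -3424*(-1804) = 6176896)
sqrt(D(48) + Y) = sqrt(-7 + 6176896) = sqrt(6176889) = 3*sqrt(686321)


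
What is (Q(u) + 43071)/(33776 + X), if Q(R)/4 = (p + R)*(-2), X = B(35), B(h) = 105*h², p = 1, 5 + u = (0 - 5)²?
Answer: 42903/162401 ≈ 0.26418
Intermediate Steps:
u = 20 (u = -5 + (0 - 5)² = -5 + (-5)² = -5 + 25 = 20)
X = 128625 (X = 105*35² = 105*1225 = 128625)
Q(R) = -8 - 8*R (Q(R) = 4*((1 + R)*(-2)) = 4*(-2 - 2*R) = -8 - 8*R)
(Q(u) + 43071)/(33776 + X) = ((-8 - 8*20) + 43071)/(33776 + 128625) = ((-8 - 160) + 43071)/162401 = (-168 + 43071)*(1/162401) = 42903*(1/162401) = 42903/162401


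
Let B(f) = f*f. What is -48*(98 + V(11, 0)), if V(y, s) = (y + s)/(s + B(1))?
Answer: -5232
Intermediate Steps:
B(f) = f²
V(y, s) = (s + y)/(1 + s) (V(y, s) = (y + s)/(s + 1²) = (s + y)/(s + 1) = (s + y)/(1 + s))
-48*(98 + V(11, 0)) = -48*(98 + (0 + 11)/(1 + 0)) = -48*(98 + 11/1) = -48*(98 + 1*11) = -48*(98 + 11) = -48*109 = -5232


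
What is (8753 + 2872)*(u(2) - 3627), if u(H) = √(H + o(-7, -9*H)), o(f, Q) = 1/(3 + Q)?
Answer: -42163875 + 775*√435 ≈ -4.2148e+7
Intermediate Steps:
u(H) = √(H + 1/(3 - 9*H))
(8753 + 2872)*(u(2) - 3627) = (8753 + 2872)*(√(2 - 1/(-3 + 9*2)) - 3627) = 11625*(√(2 - 1/(-3 + 18)) - 3627) = 11625*(√(2 - 1/15) - 3627) = 11625*(√(29/15) - 3627) = 11625*(√435/15 - 3627) = 11625*(-3627 + √435/15) = -42163875 + 775*√435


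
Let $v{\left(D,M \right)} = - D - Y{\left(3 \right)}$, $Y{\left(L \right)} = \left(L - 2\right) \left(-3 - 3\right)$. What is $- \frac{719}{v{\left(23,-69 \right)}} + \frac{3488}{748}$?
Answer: $\frac{8781}{187} \approx 46.957$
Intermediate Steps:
$Y{\left(L \right)} = 12 - 6 L$ ($Y{\left(L \right)} = \left(-2 + L\right) \left(-6\right) = 12 - 6 L$)
$v{\left(D,M \right)} = 6 - D$ ($v{\left(D,M \right)} = - D - \left(12 - 18\right) = - D - -6 = - D + 6 = 6 - D$)
$- \frac{719}{v{\left(23,-69 \right)}} + \frac{3488}{748} = - \frac{719}{6 - 23} + \frac{3488}{748} = - \frac{719}{6 - 23} + 3488 \cdot \frac{1}{748} = - \frac{719}{-17} + \frac{872}{187} = \left(-719\right) \left(- \frac{1}{17}\right) + \frac{872}{187} = \frac{719}{17} + \frac{872}{187} = \frac{8781}{187}$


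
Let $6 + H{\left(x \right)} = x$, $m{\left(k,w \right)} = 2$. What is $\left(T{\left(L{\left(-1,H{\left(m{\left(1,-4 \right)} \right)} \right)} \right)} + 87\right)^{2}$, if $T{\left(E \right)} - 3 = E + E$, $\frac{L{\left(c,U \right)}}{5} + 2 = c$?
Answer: $3600$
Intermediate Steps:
$H{\left(x \right)} = -6 + x$
$L{\left(c,U \right)} = -10 + 5 c$
$T{\left(E \right)} = 3 + 2 E$ ($T{\left(E \right)} = 3 + \left(E + E\right) = 3 + 2 E$)
$\left(T{\left(L{\left(-1,H{\left(m{\left(1,-4 \right)} \right)} \right)} \right)} + 87\right)^{2} = \left(\left(3 + 2 \left(-10 + 5 \left(-1\right)\right)\right) + 87\right)^{2} = \left(\left(3 + 2 \left(-10 - 5\right)\right) + 87\right)^{2} = \left(\left(3 + 2 \left(-15\right)\right) + 87\right)^{2} = \left(\left(3 - 30\right) + 87\right)^{2} = \left(-27 + 87\right)^{2} = 60^{2} = 3600$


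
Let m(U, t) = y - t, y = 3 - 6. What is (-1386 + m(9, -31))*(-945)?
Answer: 1283310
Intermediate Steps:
y = -3
m(U, t) = -3 - t
(-1386 + m(9, -31))*(-945) = (-1386 + (-3 - 1*(-31)))*(-945) = (-1386 + (-3 + 31))*(-945) = (-1386 + 28)*(-945) = -1358*(-945) = 1283310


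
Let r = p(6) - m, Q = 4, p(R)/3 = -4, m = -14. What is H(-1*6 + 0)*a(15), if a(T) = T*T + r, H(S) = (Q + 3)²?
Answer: 11123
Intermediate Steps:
p(R) = -12 (p(R) = 3*(-4) = -12)
r = 2 (r = -12 - 1*(-14) = -12 + 14 = 2)
H(S) = 49 (H(S) = (4 + 3)² = 7² = 49)
a(T) = 2 + T² (a(T) = T*T + 2 = T² + 2 = 2 + T²)
H(-1*6 + 0)*a(15) = 49*(2 + 15²) = 49*(2 + 225) = 49*227 = 11123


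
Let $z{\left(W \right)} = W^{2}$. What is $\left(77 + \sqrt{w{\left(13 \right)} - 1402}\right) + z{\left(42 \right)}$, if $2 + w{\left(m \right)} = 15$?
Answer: $1841 + i \sqrt{1389} \approx 1841.0 + 37.269 i$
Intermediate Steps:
$w{\left(m \right)} = 13$ ($w{\left(m \right)} = -2 + 15 = 13$)
$\left(77 + \sqrt{w{\left(13 \right)} - 1402}\right) + z{\left(42 \right)} = \left(77 + \sqrt{13 - 1402}\right) + 42^{2} = \left(77 + \sqrt{-1389}\right) + 1764 = \left(77 + i \sqrt{1389}\right) + 1764 = 1841 + i \sqrt{1389}$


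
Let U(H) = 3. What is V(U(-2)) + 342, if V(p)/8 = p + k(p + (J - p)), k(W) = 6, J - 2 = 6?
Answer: 414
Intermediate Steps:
J = 8 (J = 2 + 6 = 8)
V(p) = 48 + 8*p (V(p) = 8*(p + 6) = 8*(6 + p) = 48 + 8*p)
V(U(-2)) + 342 = (48 + 8*3) + 342 = (48 + 24) + 342 = 72 + 342 = 414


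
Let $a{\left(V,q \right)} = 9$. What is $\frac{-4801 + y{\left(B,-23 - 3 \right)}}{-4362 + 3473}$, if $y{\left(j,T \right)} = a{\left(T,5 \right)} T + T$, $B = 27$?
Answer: $\frac{723}{127} \approx 5.6929$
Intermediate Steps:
$y{\left(j,T \right)} = 10 T$ ($y{\left(j,T \right)} = 9 T + T = 10 T$)
$\frac{-4801 + y{\left(B,-23 - 3 \right)}}{-4362 + 3473} = \frac{-4801 + 10 \left(-23 - 3\right)}{-4362 + 3473} = \frac{-4801 + 10 \left(-23 - 3\right)}{-889} = \left(-4801 + 10 \left(-26\right)\right) \left(- \frac{1}{889}\right) = \left(-4801 - 260\right) \left(- \frac{1}{889}\right) = \left(-5061\right) \left(- \frac{1}{889}\right) = \frac{723}{127}$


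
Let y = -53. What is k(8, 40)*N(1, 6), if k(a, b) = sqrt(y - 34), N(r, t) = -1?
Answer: -I*sqrt(87) ≈ -9.3274*I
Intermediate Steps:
k(a, b) = I*sqrt(87) (k(a, b) = sqrt(-53 - 34) = sqrt(-87) = I*sqrt(87))
k(8, 40)*N(1, 6) = (I*sqrt(87))*(-1) = -I*sqrt(87)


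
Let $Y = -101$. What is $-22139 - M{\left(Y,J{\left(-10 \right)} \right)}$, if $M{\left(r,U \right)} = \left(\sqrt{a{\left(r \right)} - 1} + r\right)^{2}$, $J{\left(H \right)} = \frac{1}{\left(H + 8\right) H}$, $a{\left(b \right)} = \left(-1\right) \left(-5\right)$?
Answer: $-31940$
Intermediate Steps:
$a{\left(b \right)} = 5$
$J{\left(H \right)} = \frac{1}{H \left(8 + H\right)}$ ($J{\left(H \right)} = \frac{1}{\left(8 + H\right) H} = \frac{1}{H \left(8 + H\right)}$)
$M{\left(r,U \right)} = \left(2 + r\right)^{2}$ ($M{\left(r,U \right)} = \left(\sqrt{5 - 1} + r\right)^{2} = \left(\sqrt{4} + r\right)^{2} = \left(2 + r\right)^{2}$)
$-22139 - M{\left(Y,J{\left(-10 \right)} \right)} = -22139 - \left(2 - 101\right)^{2} = -22139 - \left(-99\right)^{2} = -22139 - 9801 = -31940$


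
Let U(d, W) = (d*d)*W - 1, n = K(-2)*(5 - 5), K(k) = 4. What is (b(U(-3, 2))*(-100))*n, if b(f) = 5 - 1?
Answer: 0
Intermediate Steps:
n = 0 (n = 4*(5 - 5) = 4*0 = 0)
U(d, W) = -1 + W*d² (U(d, W) = d²*W - 1 = W*d² - 1 = -1 + W*d²)
b(f) = 4
(b(U(-3, 2))*(-100))*n = (4*(-100))*0 = -400*0 = 0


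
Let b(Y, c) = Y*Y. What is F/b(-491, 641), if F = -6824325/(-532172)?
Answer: 6824325/128296557932 ≈ 5.3192e-5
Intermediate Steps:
b(Y, c) = Y²
F = 6824325/532172 (F = -6824325*(-1/532172) = 6824325/532172 ≈ 12.824)
F/b(-491, 641) = 6824325/(532172*((-491)²)) = (6824325/532172)/241081 = (6824325/532172)*(1/241081) = 6824325/128296557932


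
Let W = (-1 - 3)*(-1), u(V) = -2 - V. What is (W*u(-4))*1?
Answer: 8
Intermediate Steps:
W = 4 (W = -4*(-1) = 4)
(W*u(-4))*1 = (4*(-2 - 1*(-4)))*1 = (4*(-2 + 4))*1 = (4*2)*1 = 8*1 = 8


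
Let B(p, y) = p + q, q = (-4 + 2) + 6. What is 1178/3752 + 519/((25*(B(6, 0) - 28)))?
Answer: -118099/140700 ≈ -0.83937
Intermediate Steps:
q = 4 (q = -2 + 6 = 4)
B(p, y) = 4 + p (B(p, y) = p + 4 = 4 + p)
1178/3752 + 519/((25*(B(6, 0) - 28))) = 1178/3752 + 519/((25*((4 + 6) - 28))) = 1178*(1/3752) + 519/((25*(10 - 28))) = 589/1876 + 519/((25*(-18))) = 589/1876 + 519/(-450) = 589/1876 + 519*(-1/450) = 589/1876 - 173/150 = -118099/140700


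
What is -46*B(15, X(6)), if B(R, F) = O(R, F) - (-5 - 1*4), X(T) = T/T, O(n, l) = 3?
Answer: -552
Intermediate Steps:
X(T) = 1
B(R, F) = 12 (B(R, F) = 3 - (-5 - 1*4) = 3 - (-5 - 4) = 3 - 1*(-9) = 3 + 9 = 12)
-46*B(15, X(6)) = -46*12 = -552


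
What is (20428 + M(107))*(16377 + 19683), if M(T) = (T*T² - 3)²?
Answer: 54116072174329680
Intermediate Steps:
M(T) = (-3 + T³)² (M(T) = (T³ - 3)² = (-3 + T³)²)
(20428 + M(107))*(16377 + 19683) = (20428 + (-3 + 107³)²)*(16377 + 19683) = (20428 + (-3 + 1225043)²)*36060 = (20428 + 1225040²)*36060 = (20428 + 1500723001600)*36060 = 1500723022028*36060 = 54116072174329680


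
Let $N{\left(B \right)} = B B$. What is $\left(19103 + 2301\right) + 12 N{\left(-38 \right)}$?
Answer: $38732$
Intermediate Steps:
$N{\left(B \right)} = B^{2}$
$\left(19103 + 2301\right) + 12 N{\left(-38 \right)} = \left(19103 + 2301\right) + 12 \left(-38\right)^{2} = 21404 + 12 \cdot 1444 = 21404 + 17328 = 38732$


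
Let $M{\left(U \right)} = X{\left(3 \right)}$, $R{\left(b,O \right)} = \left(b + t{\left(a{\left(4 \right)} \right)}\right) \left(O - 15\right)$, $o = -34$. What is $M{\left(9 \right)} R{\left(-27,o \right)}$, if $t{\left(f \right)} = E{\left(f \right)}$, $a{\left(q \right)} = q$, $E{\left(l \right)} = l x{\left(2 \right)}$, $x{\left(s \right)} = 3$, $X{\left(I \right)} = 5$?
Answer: $3675$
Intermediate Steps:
$E{\left(l \right)} = 3 l$ ($E{\left(l \right)} = l 3 = 3 l$)
$t{\left(f \right)} = 3 f$
$R{\left(b,O \right)} = \left(-15 + O\right) \left(12 + b\right)$ ($R{\left(b,O \right)} = \left(b + 3 \cdot 4\right) \left(O - 15\right) = \left(b + 12\right) \left(-15 + O\right) = \left(12 + b\right) \left(-15 + O\right) = \left(-15 + O\right) \left(12 + b\right)$)
$M{\left(U \right)} = 5$
$M{\left(9 \right)} R{\left(-27,o \right)} = 5 \left(-180 - -405 + 12 \left(-34\right) - -918\right) = 5 \left(-180 + 405 - 408 + 918\right) = 5 \cdot 735 = 3675$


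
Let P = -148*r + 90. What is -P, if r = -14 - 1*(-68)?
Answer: 7902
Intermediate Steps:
r = 54 (r = -14 + 68 = 54)
P = -7902 (P = -148*54 + 90 = -7992 + 90 = -7902)
-P = -1*(-7902) = 7902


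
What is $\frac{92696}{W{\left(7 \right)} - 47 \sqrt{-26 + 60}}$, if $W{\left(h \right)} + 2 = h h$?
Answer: $- \frac{92696}{1551} - \frac{92696 \sqrt{34}}{1551} \approx -408.25$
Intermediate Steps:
$W{\left(h \right)} = -2 + h^{2}$ ($W{\left(h \right)} = -2 + h h = -2 + h^{2}$)
$\frac{92696}{W{\left(7 \right)} - 47 \sqrt{-26 + 60}} = \frac{92696}{\left(-2 + 7^{2}\right) - 47 \sqrt{-26 + 60}} = \frac{92696}{\left(-2 + 49\right) - 47 \sqrt{34}} = \frac{92696}{47 - 47 \sqrt{34}}$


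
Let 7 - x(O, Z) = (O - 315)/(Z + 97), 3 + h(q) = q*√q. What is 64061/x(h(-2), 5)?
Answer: 842914638/133129 - 3267111*I*√2/266258 ≈ 6331.6 - 17.353*I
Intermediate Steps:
h(q) = -3 + q^(3/2) (h(q) = -3 + q*√q = -3 + q^(3/2))
x(O, Z) = 7 - (-315 + O)/(97 + Z) (x(O, Z) = 7 - (O - 315)/(Z + 97) = 7 - (-315 + O)/(97 + Z))
64061/x(h(-2), 5) = 64061/(((994 - (-3 + (-2)^(3/2)) + 7*5)/(97 + 5))) = 64061/(((994 - (-3 - 2*I*√2) + 35)/102)) = 64061/(((994 + (3 + 2*I*√2) + 35)/102)) = 64061/(((1032 + 2*I*√2)/102)) = 64061/(172/17 + I*√2/51)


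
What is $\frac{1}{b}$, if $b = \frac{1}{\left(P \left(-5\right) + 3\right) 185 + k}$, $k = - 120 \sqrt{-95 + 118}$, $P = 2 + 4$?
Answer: $-4995 - 120 \sqrt{23} \approx -5570.5$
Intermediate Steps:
$P = 6$
$k = - 120 \sqrt{23} \approx -575.5$
$b = \frac{1}{-4995 - 120 \sqrt{23}}$ ($b = \frac{1}{\left(6 \left(-5\right) + 3\right) 185 - 120 \sqrt{23}} = \frac{1}{\left(-30 + 3\right) 185 - 120 \sqrt{23}} = \frac{1}{\left(-27\right) 185 - 120 \sqrt{23}} = \frac{1}{-4995 - 120 \sqrt{23}} \approx -0.00017952$)
$\frac{1}{b} = \frac{1}{- \frac{111}{547085} + \frac{8 \sqrt{23}}{1641255}}$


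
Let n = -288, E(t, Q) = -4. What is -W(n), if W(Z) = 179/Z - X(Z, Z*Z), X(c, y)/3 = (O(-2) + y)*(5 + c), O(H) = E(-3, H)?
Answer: -20279825101/288 ≈ -7.0416e+7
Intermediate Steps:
O(H) = -4
X(c, y) = 3*(-4 + y)*(5 + c) (X(c, y) = 3*((-4 + y)*(5 + c)) = 3*(-4 + y)*(5 + c))
W(Z) = 60 - 15*Z² - 3*Z³ + 12*Z + 179/Z (W(Z) = 179/Z - (-60 - 12*Z + 15*(Z*Z) + 3*Z*(Z*Z)) = 179/Z - (-60 - 12*Z + 15*Z² + 3*Z*Z²) = 179/Z - (-60 - 12*Z + 15*Z² + 3*Z³) = 179/Z - (-60 - 12*Z + 3*Z³ + 15*Z²) = 179/Z + (60 - 15*Z² - 3*Z³ + 12*Z) = 60 - 15*Z² - 3*Z³ + 12*Z + 179/Z)
-W(n) = -(60 - 15*(-288)² - 3*(-288)³ + 12*(-288) + 179/(-288)) = -(60 - 15*82944 - 3*(-23887872) - 3456 + 179*(-1/288)) = -(60 - 1244160 + 71663616 - 3456 - 179/288) = -1*20279825101/288 = -20279825101/288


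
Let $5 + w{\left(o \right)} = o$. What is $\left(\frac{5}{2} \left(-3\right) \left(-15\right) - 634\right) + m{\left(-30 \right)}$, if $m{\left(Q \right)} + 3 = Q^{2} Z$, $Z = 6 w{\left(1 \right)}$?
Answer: $- \frac{44249}{2} \approx -22125.0$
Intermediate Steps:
$w{\left(o \right)} = -5 + o$
$Z = -24$ ($Z = 6 \left(-5 + 1\right) = 6 \left(-4\right) = -24$)
$m{\left(Q \right)} = -3 - 24 Q^{2}$ ($m{\left(Q \right)} = -3 + Q^{2} \left(-24\right) = -3 - 24 Q^{2}$)
$\left(\frac{5}{2} \left(-3\right) \left(-15\right) - 634\right) + m{\left(-30 \right)} = \left(\frac{5}{2} \left(-3\right) \left(-15\right) - 634\right) - \left(3 + 24 \left(-30\right)^{2}\right) = \left(5 \cdot \frac{1}{2} \left(-3\right) \left(-15\right) - 634\right) - 21603 = \left(\frac{5}{2} \left(-3\right) \left(-15\right) - 634\right) - 21603 = \left(\left(- \frac{15}{2}\right) \left(-15\right) - 634\right) - 21603 = \left(\frac{225}{2} - 634\right) - 21603 = - \frac{1043}{2} - 21603 = - \frac{44249}{2}$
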